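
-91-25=-116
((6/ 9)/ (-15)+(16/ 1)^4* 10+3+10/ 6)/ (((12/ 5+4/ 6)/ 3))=14745704/ 23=641117.57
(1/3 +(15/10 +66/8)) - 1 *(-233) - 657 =-4967/12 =-413.92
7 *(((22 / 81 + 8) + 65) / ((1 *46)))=41545 / 3726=11.15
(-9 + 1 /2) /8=-1.06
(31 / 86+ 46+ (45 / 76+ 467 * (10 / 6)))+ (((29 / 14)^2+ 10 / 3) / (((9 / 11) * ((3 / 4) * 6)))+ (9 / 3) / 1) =32310901477 / 38912076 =830.36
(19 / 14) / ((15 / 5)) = 19 / 42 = 0.45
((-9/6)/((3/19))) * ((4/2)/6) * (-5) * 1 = 95/6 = 15.83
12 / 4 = 3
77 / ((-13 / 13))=-77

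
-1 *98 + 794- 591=105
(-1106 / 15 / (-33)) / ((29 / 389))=430234 / 14355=29.97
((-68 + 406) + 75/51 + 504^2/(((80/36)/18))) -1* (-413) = 174953976/85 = 2058282.07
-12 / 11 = -1.09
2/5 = 0.40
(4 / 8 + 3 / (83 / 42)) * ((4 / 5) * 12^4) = 2778624 / 83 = 33477.40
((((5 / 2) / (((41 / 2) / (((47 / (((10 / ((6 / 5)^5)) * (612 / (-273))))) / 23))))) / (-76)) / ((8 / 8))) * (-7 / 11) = -2425059 / 10470246875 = -0.00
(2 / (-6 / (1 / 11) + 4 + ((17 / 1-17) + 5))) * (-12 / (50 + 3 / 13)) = 104 / 12407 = 0.01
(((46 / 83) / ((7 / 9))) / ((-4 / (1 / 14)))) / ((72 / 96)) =-69 / 4067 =-0.02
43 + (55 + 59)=157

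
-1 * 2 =-2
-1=-1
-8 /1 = -8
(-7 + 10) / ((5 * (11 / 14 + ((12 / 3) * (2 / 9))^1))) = 378 / 1055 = 0.36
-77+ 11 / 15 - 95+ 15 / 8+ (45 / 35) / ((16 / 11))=-283093 / 1680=-168.51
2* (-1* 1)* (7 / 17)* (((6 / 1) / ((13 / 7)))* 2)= -1176 / 221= -5.32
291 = 291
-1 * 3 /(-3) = 1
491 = 491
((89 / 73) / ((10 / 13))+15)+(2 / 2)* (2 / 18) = 109693 / 6570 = 16.70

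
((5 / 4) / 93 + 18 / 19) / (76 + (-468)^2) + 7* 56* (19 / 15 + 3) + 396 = 1067776081517 / 516199600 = 2068.53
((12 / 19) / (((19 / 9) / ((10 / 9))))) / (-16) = -15 / 722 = -0.02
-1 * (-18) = 18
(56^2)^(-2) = 1/9834496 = 0.00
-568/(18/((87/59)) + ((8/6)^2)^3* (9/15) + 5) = -20013480/725069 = -27.60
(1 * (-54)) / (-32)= 27 / 16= 1.69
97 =97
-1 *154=-154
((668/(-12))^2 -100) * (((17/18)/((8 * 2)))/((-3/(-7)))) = 3211691/7776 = 413.03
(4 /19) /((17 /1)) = 4 /323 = 0.01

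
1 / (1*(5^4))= 1 / 625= 0.00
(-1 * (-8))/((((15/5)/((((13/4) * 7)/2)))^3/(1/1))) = 753571/1728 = 436.09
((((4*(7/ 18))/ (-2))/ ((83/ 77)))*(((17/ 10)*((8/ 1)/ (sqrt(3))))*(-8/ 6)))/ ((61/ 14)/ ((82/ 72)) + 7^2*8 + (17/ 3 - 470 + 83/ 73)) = -1535792104*sqrt(3)/ 23723461305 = -0.11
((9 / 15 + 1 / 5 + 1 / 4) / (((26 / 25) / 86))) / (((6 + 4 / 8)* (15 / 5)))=4.45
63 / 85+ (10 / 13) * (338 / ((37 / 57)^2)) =71889147 / 116365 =617.79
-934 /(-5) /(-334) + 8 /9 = 2477 /7515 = 0.33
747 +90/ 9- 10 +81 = 828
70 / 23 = 3.04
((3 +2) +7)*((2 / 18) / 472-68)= -288863 / 354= -816.00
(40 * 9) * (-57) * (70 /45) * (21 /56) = -11970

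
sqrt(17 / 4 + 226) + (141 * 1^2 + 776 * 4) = 3260.17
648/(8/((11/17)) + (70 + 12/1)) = 1188/173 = 6.87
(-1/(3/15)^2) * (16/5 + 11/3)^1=-515/3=-171.67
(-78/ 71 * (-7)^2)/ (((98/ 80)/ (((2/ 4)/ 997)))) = -0.02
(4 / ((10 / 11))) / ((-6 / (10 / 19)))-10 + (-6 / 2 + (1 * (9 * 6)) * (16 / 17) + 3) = 40.44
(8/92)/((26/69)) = 3/13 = 0.23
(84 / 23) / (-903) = -4 / 989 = -0.00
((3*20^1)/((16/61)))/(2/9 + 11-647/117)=11895/296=40.19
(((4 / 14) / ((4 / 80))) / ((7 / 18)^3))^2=54419558400 / 5764801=9439.97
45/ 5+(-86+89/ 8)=-527/ 8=-65.88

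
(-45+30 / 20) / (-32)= 87 / 64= 1.36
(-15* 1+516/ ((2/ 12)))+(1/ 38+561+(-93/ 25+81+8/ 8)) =3534291/ 950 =3720.31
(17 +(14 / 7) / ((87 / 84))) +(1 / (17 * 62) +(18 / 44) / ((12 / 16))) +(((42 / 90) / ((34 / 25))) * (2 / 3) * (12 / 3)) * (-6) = 829919 / 59334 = 13.99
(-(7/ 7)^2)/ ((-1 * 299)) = 1/ 299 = 0.00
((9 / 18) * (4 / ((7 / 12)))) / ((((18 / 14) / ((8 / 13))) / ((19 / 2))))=15.59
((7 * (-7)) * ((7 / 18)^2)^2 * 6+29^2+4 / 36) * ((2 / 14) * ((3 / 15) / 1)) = 14598431 / 612360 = 23.84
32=32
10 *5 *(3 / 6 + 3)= 175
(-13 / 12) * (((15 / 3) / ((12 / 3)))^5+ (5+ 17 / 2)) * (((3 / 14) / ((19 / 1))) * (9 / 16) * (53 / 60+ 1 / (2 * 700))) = -0.10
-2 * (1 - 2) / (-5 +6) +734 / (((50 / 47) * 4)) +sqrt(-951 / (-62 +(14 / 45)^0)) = sqrt(58011) / 61 +17449 / 100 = 178.44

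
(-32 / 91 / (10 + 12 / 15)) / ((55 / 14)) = -32 / 3861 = -0.01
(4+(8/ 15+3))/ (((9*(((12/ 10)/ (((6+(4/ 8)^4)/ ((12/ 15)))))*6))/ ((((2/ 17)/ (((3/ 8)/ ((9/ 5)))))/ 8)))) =10961/ 176256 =0.06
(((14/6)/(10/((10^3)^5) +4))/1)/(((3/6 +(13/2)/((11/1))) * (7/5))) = 1375000000000000/3600000000000009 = 0.38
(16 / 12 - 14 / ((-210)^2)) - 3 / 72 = 16271 / 12600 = 1.29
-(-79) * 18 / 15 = 474 / 5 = 94.80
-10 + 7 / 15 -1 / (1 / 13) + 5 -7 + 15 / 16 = -5663 / 240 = -23.60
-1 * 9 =-9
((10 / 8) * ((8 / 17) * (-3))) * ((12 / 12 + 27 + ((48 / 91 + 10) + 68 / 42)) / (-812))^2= -75076000 / 17403838179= -0.00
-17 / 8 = -2.12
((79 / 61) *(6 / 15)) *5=158 / 61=2.59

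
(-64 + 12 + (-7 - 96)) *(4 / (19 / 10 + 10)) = -6200 / 119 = -52.10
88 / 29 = 3.03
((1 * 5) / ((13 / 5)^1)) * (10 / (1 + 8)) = 2.14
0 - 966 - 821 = -1787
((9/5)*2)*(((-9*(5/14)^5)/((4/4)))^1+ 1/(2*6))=150243/1344560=0.11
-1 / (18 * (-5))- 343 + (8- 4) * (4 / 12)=-30749 / 90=-341.66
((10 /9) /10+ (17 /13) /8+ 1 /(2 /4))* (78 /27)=2129 /324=6.57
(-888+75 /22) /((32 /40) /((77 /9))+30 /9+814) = -2043405 /1888256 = -1.08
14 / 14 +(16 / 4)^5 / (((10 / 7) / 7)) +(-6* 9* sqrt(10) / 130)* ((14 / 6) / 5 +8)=25093 / 5 - 1143* sqrt(10) / 325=5007.48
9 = 9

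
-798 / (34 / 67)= -26733 / 17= -1572.53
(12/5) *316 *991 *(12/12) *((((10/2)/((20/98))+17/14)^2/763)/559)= 24351010560/20899333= 1165.16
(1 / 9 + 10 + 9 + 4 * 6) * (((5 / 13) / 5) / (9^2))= 388 / 9477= 0.04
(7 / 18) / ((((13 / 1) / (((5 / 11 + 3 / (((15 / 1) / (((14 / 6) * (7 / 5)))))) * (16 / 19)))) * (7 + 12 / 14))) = 358288 / 100868625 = 0.00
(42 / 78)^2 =0.29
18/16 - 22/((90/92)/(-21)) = 56807/120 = 473.39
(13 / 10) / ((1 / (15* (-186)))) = -3627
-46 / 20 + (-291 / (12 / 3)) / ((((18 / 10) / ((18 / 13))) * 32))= -16843 / 4160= -4.05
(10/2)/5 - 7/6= -1/6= -0.17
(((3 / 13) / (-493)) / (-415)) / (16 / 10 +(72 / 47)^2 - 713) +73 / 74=304113561611185 / 308279501308454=0.99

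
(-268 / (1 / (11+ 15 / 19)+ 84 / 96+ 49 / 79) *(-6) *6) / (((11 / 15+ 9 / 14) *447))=11951170560 / 1204028621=9.93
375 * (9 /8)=3375 /8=421.88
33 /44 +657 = 2631 /4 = 657.75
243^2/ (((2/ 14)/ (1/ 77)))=59049/ 11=5368.09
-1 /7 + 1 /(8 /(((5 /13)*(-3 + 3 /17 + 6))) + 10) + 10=155091 /15638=9.92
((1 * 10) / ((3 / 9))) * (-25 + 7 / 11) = -8040 / 11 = -730.91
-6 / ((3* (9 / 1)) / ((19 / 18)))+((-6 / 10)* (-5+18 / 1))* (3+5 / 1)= -25367 / 405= -62.63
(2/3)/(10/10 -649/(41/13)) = -41/12594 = -0.00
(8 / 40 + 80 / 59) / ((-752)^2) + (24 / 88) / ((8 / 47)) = 2940272409 / 1835060480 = 1.60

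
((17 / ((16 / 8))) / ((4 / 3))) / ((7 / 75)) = 3825 / 56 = 68.30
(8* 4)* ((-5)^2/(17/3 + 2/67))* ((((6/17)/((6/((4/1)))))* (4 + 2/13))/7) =6946560/354263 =19.61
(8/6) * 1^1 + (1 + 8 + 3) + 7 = 61/3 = 20.33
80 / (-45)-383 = -3463 / 9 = -384.78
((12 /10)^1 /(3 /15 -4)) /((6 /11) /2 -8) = 66 /1615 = 0.04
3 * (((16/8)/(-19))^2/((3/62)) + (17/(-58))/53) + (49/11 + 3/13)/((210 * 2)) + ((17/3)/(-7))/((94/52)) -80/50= -76426639853/55937908455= -1.37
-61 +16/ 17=-60.06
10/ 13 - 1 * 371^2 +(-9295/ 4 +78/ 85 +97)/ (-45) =-3040755969/ 22100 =-137590.77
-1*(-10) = 10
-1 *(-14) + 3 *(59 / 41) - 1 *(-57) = 3088 / 41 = 75.32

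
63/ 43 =1.47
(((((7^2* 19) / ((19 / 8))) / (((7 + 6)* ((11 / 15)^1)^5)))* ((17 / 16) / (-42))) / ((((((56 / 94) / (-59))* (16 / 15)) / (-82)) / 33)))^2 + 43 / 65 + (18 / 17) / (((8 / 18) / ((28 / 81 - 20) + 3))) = 41198303222291280151513704477 / 50450683094056960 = 816605458948.57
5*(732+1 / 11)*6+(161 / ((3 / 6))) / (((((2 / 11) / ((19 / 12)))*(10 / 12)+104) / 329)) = 56118199 / 2442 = 22980.43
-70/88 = -35/44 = -0.80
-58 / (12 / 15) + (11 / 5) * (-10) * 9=-541 / 2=-270.50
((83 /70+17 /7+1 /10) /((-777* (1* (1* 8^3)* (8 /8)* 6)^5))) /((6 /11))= -143 /4464228033528116281344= -0.00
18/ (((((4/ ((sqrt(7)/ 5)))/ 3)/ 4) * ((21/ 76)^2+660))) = 103968 * sqrt(7)/ 6354335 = 0.04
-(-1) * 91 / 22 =91 / 22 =4.14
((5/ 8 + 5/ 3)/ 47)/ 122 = 55/ 137616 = 0.00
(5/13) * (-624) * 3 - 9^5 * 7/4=-416223/4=-104055.75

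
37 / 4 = 9.25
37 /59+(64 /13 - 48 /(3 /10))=-118463 /767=-154.45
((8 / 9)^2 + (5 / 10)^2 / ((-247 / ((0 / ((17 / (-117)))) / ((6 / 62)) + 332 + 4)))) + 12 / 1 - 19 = -131045 / 20007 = -6.55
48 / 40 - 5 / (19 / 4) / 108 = 3053 / 2565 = 1.19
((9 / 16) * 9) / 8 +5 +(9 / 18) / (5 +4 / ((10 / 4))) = 24113 / 4224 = 5.71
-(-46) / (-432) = -23 / 216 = -0.11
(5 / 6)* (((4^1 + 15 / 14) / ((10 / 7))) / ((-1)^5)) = -71 / 24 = -2.96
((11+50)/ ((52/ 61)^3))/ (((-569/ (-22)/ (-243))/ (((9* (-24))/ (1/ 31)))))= 30977313915141/ 5000372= 6195001.87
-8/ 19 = -0.42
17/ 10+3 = 47/ 10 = 4.70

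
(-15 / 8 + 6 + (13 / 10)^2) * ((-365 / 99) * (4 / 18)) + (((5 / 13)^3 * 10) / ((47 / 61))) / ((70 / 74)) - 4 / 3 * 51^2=-44720981090767 / 12880527660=-3471.98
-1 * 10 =-10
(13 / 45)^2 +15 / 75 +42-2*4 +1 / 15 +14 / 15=71449 / 2025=35.28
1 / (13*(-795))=-1 / 10335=-0.00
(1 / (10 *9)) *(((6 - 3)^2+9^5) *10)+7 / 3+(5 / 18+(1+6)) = 118289 / 18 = 6571.61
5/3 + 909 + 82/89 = 243394/267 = 911.59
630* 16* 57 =574560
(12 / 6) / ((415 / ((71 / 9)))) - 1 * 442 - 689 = -4224143 / 3735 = -1130.96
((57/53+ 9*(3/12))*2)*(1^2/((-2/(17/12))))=-3995/848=-4.71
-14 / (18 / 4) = -28 / 9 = -3.11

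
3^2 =9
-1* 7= -7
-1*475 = -475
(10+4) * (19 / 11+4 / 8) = 343 / 11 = 31.18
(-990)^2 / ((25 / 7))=274428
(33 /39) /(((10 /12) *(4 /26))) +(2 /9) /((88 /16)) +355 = 179012 /495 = 361.64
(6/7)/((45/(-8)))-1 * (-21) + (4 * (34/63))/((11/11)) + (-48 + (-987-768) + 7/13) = -7286869/4095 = -1779.46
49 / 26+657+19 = 17625 / 26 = 677.88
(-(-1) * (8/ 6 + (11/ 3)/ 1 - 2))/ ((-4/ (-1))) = 3/ 4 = 0.75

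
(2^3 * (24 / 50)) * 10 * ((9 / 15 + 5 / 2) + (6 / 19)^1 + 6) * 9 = 1545696 / 475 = 3254.10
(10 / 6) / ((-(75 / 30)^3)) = -8 / 75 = -0.11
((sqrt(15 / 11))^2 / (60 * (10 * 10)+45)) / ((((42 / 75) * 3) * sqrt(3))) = 25 * sqrt(3) / 558558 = 0.00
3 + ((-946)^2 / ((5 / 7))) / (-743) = -6253267 / 3715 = -1683.25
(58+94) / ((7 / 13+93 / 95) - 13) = -187720 / 14181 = -13.24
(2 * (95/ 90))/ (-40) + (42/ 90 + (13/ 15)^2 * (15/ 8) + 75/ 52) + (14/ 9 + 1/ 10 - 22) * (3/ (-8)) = 20393/ 1872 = 10.89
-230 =-230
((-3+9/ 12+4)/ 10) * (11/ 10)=77/ 400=0.19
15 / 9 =5 / 3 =1.67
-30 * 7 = -210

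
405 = 405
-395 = -395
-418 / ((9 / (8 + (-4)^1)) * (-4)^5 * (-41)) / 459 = -209 / 21679488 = -0.00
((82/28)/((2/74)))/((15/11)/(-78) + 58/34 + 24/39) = 3687827/78407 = 47.03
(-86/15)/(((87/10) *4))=-43/261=-0.16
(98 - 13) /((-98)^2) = 85 /9604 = 0.01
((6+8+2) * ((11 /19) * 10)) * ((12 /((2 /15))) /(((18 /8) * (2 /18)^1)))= 633600 /19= 33347.37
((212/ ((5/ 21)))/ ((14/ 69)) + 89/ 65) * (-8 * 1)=-456536/ 13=-35118.15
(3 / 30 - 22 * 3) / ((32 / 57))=-37563 / 320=-117.38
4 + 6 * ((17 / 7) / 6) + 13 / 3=226 / 21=10.76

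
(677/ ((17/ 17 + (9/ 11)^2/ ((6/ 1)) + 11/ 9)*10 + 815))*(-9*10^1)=-6635277/ 91295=-72.68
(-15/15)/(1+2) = -0.33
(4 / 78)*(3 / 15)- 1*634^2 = -78381418 / 195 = -401955.99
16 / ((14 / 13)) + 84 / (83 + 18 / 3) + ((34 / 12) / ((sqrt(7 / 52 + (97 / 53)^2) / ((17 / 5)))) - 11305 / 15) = -1379071 / 1869 + 15317 *sqrt(6616103) / 7633965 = -732.70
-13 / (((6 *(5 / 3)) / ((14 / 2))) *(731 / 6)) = -273 / 3655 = -0.07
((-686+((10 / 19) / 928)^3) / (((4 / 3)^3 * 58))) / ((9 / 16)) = -1410133126176393 / 158965444739072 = -8.87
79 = 79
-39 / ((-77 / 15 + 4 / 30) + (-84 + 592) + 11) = -39 / 514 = -0.08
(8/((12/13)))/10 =13/15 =0.87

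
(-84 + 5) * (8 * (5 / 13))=-3160 / 13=-243.08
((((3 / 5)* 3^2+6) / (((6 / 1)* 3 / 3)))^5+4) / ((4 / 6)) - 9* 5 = -371703 / 200000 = -1.86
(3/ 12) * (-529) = -132.25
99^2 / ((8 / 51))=499851 / 8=62481.38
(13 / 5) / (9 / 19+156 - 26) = 247 / 12395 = 0.02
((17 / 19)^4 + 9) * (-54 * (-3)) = 203538420 / 130321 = 1561.82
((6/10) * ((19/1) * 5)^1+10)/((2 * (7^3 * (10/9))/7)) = 603/980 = 0.62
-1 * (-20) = 20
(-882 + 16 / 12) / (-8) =1321 / 12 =110.08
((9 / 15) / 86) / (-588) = -1 / 84280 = -0.00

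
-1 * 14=-14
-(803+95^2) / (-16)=2457 / 4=614.25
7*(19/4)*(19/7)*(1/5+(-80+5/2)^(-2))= 1736049/96100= 18.07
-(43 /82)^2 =-1849 /6724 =-0.27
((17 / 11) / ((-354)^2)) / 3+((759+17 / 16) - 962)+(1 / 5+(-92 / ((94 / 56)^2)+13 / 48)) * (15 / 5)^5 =-732816315215203 / 91351604520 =-8021.93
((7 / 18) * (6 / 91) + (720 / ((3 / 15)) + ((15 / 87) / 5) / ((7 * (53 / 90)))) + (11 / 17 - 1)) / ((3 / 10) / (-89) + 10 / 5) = 22852802488630 / 12675726609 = 1802.88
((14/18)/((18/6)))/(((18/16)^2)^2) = 28672/177147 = 0.16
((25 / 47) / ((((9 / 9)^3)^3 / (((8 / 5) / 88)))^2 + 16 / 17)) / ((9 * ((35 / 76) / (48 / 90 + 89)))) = 1735156 / 456950403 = 0.00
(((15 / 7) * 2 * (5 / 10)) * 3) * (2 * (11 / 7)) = 990 / 49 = 20.20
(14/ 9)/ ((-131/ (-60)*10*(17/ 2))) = 56/ 6681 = 0.01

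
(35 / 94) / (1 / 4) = 70 / 47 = 1.49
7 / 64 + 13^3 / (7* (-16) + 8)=-1345 / 64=-21.02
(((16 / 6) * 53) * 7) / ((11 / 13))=38584 / 33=1169.21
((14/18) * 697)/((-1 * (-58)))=4879/522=9.35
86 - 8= 78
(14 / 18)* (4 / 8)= 7 / 18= 0.39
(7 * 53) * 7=2597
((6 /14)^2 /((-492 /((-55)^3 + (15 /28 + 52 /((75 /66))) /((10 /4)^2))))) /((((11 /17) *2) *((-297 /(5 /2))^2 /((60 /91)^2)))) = 2062264951 /1395022866237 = 0.00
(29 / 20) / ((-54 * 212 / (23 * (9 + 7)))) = -667 / 14310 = -0.05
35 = 35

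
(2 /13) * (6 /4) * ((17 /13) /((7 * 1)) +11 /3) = 0.89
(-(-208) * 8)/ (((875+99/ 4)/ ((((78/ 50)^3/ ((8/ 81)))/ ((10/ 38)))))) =75954894912/ 281171875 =270.14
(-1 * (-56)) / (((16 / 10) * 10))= 7 / 2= 3.50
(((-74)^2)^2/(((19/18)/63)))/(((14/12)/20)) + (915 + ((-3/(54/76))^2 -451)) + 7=47218062784945/1539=30681002459.35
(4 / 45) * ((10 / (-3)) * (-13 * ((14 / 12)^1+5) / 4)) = 481 / 81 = 5.94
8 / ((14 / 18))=72 / 7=10.29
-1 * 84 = -84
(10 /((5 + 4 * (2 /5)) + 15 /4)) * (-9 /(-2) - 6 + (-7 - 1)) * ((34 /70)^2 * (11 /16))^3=-610414982441 /15586139520000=-0.04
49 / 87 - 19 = -1604 / 87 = -18.44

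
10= 10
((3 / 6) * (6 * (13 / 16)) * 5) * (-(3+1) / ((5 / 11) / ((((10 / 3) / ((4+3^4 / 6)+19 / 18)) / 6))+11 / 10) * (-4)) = 7150 / 597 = 11.98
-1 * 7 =-7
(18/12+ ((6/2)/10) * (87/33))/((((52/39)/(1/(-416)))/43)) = -8127/45760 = -0.18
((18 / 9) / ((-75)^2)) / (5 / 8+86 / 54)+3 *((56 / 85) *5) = 50295816 / 5089375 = 9.88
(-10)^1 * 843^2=-7106490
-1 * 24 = -24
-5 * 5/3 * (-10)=83.33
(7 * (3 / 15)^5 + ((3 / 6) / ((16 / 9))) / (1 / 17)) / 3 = 478349 / 300000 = 1.59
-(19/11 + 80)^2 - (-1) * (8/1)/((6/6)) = -807233/121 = -6671.35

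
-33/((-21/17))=187/7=26.71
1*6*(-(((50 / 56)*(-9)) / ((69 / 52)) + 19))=-12504 / 161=-77.66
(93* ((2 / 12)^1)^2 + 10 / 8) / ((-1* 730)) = -23 / 4380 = -0.01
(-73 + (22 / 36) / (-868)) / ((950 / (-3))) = 1140563 / 4947600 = 0.23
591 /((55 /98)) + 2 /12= 1053.22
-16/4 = -4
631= 631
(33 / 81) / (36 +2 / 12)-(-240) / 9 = 52102 / 1953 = 26.68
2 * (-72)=-144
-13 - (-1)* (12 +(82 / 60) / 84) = -2479 / 2520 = -0.98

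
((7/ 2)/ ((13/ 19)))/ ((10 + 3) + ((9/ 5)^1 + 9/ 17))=11305/ 33878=0.33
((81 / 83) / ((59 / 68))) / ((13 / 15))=82620 / 63661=1.30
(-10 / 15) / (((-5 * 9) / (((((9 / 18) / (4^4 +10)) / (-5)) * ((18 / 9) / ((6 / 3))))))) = -0.00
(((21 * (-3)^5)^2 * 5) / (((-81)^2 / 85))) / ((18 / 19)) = 3561075 / 2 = 1780537.50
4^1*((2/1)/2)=4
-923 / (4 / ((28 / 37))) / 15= -6461 / 555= -11.64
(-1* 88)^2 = 7744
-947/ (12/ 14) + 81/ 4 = -13015/ 12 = -1084.58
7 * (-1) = -7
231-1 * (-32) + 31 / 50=13181 / 50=263.62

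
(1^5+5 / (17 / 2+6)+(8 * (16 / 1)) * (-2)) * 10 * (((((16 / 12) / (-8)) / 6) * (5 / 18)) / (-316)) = -184625 / 2969136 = -0.06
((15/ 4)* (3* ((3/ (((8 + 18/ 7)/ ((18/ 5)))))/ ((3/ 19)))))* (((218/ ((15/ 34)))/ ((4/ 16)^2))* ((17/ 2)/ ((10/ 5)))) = 452480364/ 185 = 2445839.81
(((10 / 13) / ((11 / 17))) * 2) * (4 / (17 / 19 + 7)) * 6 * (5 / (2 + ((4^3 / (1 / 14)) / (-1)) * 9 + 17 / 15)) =-77520 / 17290559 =-0.00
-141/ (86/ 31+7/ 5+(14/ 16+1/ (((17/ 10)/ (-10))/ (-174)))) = -990760/ 7227479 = -0.14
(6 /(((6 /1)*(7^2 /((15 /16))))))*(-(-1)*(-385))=-825 /112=-7.37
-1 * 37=-37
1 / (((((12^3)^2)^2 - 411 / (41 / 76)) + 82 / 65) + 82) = 2665 / 23761407692793792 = 0.00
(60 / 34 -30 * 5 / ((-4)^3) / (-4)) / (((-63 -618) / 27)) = -23085 / 493952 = -0.05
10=10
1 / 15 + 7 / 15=8 / 15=0.53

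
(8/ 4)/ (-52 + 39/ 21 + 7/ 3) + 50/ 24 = 6149/ 3012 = 2.04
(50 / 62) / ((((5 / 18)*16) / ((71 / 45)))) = 71 / 248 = 0.29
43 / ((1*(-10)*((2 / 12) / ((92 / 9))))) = -263.73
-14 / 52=-7 / 26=-0.27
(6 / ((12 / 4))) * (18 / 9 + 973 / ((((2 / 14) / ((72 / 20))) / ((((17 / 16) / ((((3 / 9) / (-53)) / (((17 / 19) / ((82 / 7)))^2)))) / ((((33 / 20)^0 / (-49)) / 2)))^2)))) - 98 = 215638050809274842076691 / 471367679079680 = 457473136.96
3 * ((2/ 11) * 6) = 36/ 11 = 3.27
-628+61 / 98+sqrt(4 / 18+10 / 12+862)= -61483 / 98+sqrt(31070) / 6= -598.00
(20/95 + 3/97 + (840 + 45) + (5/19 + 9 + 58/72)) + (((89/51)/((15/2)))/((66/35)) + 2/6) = 33341543711/37221228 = 895.77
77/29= 2.66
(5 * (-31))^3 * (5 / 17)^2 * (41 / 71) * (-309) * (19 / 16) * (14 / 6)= 52288697715625 / 328304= 159269146.02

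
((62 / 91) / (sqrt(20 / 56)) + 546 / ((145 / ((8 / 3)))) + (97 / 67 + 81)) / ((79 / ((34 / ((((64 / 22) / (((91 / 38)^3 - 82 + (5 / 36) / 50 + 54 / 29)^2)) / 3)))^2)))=34633165654649922642623037084341647117943959 * sqrt(70) / 840100361521221280735486589030400000 + 250959738725837937838075506108610232807906623937 / 8968763749646884332247529903769600000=28326444135.72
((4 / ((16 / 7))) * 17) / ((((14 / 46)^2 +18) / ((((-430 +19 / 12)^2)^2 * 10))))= 12933442358117090915 / 23348736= 553924733146.89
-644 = -644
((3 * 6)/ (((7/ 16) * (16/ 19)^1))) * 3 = 1026/ 7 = 146.57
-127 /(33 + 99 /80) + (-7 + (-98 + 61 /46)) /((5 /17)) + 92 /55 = -223341979 /629970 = -354.53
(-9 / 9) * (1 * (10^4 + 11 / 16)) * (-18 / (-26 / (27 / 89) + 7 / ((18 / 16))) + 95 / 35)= -441790371 / 15022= -29409.56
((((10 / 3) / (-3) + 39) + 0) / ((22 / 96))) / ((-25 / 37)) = -18352 / 75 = -244.69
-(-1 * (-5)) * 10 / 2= -25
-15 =-15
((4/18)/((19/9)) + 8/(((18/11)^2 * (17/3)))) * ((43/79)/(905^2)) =0.00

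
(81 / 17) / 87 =27 / 493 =0.05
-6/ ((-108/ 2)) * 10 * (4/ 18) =20/ 81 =0.25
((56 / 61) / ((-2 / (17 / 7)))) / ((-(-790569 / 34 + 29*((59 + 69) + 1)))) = -2312 / 40465875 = -0.00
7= 7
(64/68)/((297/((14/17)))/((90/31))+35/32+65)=17920/3623601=0.00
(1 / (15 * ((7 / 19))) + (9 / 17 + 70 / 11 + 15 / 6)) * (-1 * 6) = -375971 / 6545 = -57.44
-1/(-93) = 1/93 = 0.01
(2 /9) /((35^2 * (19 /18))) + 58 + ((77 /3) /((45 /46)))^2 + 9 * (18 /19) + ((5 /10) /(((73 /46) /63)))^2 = 4155340688347 /3616786971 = 1148.90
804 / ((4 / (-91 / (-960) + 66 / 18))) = 241937 / 320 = 756.05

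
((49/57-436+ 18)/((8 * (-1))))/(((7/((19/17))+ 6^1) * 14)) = 23777/78288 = 0.30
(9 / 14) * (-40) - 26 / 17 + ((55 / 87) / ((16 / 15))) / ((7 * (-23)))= -34603299 / 1269968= -27.25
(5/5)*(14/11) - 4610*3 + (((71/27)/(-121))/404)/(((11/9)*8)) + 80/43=-7672959350381/554931168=-13826.87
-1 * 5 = -5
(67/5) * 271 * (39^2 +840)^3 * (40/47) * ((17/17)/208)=238963766443317/1222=195551363701.57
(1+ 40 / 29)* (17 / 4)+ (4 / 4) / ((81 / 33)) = 32947 / 3132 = 10.52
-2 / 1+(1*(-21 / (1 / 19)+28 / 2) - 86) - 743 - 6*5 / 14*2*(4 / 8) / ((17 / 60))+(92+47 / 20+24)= -2630407 / 2380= -1105.21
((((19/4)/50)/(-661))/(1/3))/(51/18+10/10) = -171/1520300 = -0.00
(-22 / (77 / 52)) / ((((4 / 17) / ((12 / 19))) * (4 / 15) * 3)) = -6630 / 133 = -49.85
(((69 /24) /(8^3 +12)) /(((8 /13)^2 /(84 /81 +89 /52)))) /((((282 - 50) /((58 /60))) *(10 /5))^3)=1153841 /3204414701568000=0.00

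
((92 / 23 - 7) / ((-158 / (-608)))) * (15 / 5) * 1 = -2736 / 79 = -34.63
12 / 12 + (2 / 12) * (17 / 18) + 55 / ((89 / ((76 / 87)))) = 473105 / 278748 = 1.70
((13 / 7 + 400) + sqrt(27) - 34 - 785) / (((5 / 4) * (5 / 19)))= -1252.32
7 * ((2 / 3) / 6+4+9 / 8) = 2639 / 72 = 36.65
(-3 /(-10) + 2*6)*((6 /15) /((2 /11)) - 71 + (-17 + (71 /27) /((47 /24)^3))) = -5456071761 /5191150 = -1051.03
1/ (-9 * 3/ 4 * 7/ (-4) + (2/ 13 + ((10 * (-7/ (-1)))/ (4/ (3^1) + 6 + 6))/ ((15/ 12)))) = 0.06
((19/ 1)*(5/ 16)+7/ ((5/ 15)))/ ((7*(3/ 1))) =431/ 336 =1.28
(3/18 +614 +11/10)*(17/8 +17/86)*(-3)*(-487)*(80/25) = 7182247754/1075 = 6681160.70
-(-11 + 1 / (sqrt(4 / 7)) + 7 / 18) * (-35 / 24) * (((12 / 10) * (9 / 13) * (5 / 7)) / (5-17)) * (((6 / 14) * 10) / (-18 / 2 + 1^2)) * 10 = -23875 / 5824 + 1125 * sqrt(7) / 5824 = -3.59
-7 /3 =-2.33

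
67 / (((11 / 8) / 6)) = 3216 / 11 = 292.36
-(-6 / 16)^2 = -9 / 64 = -0.14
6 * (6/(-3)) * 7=-84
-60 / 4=-15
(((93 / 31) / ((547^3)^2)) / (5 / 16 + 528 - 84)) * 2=96 / 190428730521264812861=0.00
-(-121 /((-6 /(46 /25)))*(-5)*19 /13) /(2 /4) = 105754 /195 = 542.33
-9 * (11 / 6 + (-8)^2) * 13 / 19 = -15405 / 38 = -405.39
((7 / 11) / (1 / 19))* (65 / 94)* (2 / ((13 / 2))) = 1330 / 517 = 2.57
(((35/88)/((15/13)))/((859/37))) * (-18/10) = -10101/377960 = -0.03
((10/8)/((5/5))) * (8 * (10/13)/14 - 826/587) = -129215/106834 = -1.21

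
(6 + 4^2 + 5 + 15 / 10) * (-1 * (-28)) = 798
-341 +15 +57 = -269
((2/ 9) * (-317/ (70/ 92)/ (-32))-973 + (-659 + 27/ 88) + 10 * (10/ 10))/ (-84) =22436567/ 1164240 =19.27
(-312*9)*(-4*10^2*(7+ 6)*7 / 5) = 20442240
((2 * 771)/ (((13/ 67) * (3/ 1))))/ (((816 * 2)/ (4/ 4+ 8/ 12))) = 86095/ 31824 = 2.71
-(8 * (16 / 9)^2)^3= -8589934592 / 531441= -16163.48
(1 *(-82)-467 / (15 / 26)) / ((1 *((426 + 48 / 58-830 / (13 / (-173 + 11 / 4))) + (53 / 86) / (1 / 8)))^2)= -14056460315248 / 2013947177764401735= -0.00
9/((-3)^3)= -1/3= -0.33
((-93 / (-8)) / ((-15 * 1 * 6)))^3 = -29791 / 13824000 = -0.00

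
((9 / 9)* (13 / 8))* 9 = 117 / 8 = 14.62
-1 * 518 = -518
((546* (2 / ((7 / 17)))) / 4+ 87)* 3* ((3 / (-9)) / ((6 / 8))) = -1000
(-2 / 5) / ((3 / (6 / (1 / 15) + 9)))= -13.20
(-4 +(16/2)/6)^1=-8/3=-2.67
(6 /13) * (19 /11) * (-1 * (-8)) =912 /143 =6.38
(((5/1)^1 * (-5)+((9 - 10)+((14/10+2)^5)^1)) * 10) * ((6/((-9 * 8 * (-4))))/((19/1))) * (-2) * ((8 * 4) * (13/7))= -7327112/13125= -558.26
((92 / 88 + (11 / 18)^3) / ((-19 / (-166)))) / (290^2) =6781847 / 51254240400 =0.00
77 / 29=2.66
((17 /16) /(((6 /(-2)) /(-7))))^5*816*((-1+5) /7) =57954303169 /1327104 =43669.75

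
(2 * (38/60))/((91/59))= 1121/1365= 0.82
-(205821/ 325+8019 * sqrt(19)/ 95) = -1001.23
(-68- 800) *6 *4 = -20832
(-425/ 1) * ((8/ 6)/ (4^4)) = -425/ 192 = -2.21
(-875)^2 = 765625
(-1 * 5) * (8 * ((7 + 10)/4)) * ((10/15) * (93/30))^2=-32674/45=-726.09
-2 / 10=-1 / 5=-0.20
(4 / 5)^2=16 / 25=0.64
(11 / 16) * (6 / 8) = 33 / 64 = 0.52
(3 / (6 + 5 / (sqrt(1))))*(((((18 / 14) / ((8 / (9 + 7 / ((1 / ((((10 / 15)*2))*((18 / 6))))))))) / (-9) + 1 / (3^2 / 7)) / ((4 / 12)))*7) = 59 / 88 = 0.67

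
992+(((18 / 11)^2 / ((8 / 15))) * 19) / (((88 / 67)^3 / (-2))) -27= 72628964225 / 82458112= 880.80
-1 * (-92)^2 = -8464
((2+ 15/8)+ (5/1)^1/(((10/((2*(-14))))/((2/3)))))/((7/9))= -393/56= -7.02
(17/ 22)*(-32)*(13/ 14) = -1768/ 77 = -22.96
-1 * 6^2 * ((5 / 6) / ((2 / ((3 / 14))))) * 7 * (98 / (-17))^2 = -216090 / 289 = -747.72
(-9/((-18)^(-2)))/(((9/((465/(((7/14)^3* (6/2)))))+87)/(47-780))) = 883470240/35963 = 24566.09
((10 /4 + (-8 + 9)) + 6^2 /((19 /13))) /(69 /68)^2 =2471528 /90459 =27.32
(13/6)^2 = 169/36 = 4.69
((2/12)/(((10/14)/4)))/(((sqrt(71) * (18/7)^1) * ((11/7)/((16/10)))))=2744 * sqrt(71)/527175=0.04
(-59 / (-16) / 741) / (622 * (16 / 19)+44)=59 / 6731712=0.00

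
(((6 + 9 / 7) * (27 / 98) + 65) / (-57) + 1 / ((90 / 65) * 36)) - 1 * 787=-3328393307 / 4223016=-788.16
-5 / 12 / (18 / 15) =-25 / 72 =-0.35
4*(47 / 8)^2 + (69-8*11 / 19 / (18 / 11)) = 558779 / 2736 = 204.23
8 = 8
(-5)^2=25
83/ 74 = 1.12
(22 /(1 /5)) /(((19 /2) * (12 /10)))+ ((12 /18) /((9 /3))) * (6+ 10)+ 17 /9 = 15.09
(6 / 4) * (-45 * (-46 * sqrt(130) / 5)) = 621 * sqrt(130) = 7080.49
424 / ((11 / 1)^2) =424 / 121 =3.50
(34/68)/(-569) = -1/1138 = -0.00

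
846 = 846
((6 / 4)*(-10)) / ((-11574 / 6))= 5 / 643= 0.01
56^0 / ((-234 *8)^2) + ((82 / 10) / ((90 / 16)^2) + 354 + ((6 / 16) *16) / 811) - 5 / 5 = 353.27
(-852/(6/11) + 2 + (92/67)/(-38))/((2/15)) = -14894445/1273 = -11700.27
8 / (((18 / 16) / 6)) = 128 / 3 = 42.67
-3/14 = -0.21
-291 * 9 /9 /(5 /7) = -2037 /5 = -407.40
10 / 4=5 / 2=2.50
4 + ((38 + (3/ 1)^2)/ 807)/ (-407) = 1313749/ 328449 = 4.00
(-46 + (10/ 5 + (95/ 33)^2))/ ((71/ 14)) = -544474/ 77319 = -7.04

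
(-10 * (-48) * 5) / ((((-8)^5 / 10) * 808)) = -375 / 413696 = -0.00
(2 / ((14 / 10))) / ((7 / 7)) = 10 / 7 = 1.43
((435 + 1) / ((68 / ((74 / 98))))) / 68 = 4033 / 56644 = 0.07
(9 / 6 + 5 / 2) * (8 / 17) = 32 / 17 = 1.88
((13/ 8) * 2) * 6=39/ 2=19.50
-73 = -73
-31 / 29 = -1.07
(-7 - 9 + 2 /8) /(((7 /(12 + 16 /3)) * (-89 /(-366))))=-14274 /89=-160.38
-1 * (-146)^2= -21316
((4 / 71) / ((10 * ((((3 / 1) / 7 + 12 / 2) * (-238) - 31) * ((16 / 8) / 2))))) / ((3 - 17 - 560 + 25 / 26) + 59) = 0.00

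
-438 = -438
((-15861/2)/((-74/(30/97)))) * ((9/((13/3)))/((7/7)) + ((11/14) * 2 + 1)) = 100638045/653198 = 154.07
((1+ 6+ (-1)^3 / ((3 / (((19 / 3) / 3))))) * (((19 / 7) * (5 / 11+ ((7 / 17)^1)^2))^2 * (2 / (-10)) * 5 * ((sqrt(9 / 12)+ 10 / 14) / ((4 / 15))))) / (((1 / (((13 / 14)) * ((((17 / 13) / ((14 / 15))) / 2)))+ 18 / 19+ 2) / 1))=-26365996000 * sqrt(3) / 3490360797 - 263659960000 / 24432525579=-23.88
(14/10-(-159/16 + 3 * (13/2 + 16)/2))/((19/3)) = -5379/1520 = -3.54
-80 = -80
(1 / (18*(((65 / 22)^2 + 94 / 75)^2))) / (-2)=-36602500 / 131312741641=-0.00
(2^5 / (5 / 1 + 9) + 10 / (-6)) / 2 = 13 / 42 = 0.31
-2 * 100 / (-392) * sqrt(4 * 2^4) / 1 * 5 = 1000 / 49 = 20.41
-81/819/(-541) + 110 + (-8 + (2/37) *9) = 186684285/1821547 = 102.49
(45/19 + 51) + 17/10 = 10463/190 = 55.07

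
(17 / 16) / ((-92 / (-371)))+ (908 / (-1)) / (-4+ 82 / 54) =36510121 / 98624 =370.20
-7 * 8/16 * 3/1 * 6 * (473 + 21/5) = -150318/5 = -30063.60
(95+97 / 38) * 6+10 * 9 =12831 / 19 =675.32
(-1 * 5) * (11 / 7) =-55 / 7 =-7.86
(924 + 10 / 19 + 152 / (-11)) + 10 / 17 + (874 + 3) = 6353817 / 3553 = 1788.30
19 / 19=1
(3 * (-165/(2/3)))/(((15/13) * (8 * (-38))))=1287/608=2.12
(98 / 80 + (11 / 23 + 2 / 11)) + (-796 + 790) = -41643 / 10120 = -4.11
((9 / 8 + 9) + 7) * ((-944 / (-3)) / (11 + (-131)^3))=-8083 / 3372120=-0.00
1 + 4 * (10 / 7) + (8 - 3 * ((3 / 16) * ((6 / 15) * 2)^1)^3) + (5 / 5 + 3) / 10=845833 / 56000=15.10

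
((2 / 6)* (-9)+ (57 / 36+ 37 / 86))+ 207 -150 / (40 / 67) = -11671 / 258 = -45.24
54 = 54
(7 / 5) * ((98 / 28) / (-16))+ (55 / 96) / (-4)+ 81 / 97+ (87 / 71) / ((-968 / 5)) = 606784319 / 1599987840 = 0.38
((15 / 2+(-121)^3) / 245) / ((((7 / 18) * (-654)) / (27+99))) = 95663889 / 26705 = 3582.25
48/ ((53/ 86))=4128/ 53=77.89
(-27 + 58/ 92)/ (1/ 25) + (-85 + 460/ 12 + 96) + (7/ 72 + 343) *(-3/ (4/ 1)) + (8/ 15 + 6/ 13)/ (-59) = -867.25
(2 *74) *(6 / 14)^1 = 444 / 7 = 63.43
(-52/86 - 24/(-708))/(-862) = 724/1093447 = 0.00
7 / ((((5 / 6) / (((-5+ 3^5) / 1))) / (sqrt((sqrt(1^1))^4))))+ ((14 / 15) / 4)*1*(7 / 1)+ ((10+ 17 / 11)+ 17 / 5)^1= 665207 / 330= 2015.78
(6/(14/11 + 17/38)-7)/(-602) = 2525/432838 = 0.01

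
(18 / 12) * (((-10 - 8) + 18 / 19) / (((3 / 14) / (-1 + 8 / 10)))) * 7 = 15876 / 95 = 167.12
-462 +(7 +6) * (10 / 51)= -23432 / 51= -459.45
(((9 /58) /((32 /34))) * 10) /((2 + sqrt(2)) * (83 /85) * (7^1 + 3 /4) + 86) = 1117974825 /67811067604 - 167309325 * sqrt(2) /135622135208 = 0.01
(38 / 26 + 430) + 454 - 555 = 4296 / 13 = 330.46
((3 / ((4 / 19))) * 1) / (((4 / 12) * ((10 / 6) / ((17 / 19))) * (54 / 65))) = 221 / 8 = 27.62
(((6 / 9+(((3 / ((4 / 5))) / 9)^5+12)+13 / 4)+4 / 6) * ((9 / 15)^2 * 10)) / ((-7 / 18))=-4129589 / 26880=-153.63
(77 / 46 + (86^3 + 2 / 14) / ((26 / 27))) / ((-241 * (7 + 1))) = -691235765 / 2017652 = -342.59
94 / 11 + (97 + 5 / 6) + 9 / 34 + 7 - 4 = 61510 / 561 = 109.64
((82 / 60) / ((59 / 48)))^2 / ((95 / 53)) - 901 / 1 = -900.31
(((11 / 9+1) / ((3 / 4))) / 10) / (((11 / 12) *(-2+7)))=32 / 495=0.06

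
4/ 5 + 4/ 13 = 72/ 65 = 1.11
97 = 97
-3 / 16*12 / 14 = -9 / 56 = -0.16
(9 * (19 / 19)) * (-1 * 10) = -90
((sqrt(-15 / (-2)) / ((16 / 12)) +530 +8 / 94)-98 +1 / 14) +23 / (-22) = 3 *sqrt(30) / 8 +1560191 / 3619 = 433.17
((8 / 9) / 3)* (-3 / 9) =-8 / 81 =-0.10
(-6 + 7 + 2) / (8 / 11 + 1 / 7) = 231 / 67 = 3.45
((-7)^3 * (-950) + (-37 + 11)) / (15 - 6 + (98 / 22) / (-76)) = 272388864 / 7475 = 36439.98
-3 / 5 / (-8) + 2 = 83 / 40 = 2.08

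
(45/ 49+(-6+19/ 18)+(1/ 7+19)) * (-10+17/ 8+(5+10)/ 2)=-13333/ 2352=-5.67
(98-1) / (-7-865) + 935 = 815223 / 872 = 934.89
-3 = -3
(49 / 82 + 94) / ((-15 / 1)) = -6.31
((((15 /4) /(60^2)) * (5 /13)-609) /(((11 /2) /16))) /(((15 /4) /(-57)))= 57762394 /2145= 26928.86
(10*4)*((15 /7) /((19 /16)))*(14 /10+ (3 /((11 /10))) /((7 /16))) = 5642880 /10241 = 551.01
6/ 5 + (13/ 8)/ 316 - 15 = -174367/ 12640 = -13.79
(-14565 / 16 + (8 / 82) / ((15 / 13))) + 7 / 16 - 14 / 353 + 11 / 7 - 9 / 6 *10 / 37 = -408736041563 / 449820840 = -908.66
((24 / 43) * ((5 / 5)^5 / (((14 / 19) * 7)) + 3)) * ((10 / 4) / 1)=9390 / 2107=4.46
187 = 187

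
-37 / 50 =-0.74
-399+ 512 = 113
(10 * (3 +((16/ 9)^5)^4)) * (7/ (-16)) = -42313680241385222092240265/ 97261323672455430408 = -435051.45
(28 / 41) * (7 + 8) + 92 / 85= 39472 / 3485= 11.33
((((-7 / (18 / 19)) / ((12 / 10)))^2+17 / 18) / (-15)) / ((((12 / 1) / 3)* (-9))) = 453241 / 6298560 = 0.07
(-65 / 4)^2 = 4225 / 16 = 264.06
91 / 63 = 13 / 9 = 1.44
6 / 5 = 1.20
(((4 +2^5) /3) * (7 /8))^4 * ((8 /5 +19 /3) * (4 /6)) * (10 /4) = 2571471 /16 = 160716.94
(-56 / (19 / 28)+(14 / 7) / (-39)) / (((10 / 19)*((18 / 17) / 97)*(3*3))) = -10090231 / 6318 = -1597.06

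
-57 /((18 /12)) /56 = -19 /28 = -0.68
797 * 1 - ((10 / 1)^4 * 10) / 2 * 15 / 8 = -92953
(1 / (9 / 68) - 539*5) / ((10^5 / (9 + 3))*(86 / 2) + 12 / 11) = -266057 / 35475108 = -0.01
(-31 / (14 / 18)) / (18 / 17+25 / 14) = -9486 / 677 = -14.01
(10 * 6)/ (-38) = -30/ 19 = -1.58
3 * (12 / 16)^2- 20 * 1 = -293 / 16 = -18.31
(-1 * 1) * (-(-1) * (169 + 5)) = -174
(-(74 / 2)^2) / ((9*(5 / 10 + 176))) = -2738 / 3177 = -0.86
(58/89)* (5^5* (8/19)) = 1450000/1691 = 857.48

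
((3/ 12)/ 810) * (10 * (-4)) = -1/ 81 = -0.01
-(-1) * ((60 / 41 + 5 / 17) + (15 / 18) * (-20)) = -31175 / 2091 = -14.91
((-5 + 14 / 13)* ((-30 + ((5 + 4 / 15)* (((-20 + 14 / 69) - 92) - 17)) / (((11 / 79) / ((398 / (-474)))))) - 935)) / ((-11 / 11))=1814800184 / 148005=12261.75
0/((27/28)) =0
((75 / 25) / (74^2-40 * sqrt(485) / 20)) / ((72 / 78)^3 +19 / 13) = 6591 * sqrt(485) / 74047058602 +9023079 / 37023529301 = 0.00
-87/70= -1.24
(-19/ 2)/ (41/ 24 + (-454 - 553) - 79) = 228/ 26023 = 0.01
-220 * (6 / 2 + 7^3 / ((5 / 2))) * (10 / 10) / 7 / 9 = -30844 / 63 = -489.59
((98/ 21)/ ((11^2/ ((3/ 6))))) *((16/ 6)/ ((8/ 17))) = 119/ 1089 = 0.11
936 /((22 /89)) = 41652 /11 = 3786.55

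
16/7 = 2.29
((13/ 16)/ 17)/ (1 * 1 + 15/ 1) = 13/ 4352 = 0.00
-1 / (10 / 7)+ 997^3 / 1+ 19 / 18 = 44596213801 / 45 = 991026973.36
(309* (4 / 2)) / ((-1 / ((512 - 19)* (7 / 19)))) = -112248.32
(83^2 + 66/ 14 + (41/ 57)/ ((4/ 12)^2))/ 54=917725/ 7182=127.78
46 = 46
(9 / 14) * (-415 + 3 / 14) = -52263 / 196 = -266.65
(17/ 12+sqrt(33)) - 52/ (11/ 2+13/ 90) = -2.05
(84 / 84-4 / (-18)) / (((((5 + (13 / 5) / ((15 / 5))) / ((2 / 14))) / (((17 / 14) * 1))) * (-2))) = -85 / 4704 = -0.02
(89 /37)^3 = 704969 /50653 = 13.92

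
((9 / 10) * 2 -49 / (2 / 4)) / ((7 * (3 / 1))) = -4.58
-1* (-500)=500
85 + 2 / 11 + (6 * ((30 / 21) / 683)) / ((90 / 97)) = 13441525 / 157773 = 85.20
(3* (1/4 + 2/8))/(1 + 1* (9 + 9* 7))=0.02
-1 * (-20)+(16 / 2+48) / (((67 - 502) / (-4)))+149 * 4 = 268184 / 435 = 616.51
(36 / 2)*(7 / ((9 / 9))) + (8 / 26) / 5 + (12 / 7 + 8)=135.78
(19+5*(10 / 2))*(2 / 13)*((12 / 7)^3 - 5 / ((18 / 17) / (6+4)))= -11459624 / 40131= -285.56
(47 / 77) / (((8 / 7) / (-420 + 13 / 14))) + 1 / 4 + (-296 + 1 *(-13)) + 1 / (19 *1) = -12465219 / 23408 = -532.52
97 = 97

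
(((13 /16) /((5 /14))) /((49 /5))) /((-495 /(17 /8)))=-221 /221760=-0.00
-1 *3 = -3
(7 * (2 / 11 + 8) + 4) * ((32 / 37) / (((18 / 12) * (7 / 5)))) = 215680 / 8547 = 25.23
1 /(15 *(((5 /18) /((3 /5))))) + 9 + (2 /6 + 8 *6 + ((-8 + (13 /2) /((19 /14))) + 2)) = 400901 /7125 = 56.27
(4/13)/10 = 0.03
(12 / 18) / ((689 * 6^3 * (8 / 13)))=0.00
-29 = -29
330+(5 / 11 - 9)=3536 / 11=321.45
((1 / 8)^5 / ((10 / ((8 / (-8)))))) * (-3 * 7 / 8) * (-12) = -63 / 655360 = -0.00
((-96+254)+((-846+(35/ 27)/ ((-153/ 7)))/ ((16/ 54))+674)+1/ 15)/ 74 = -12383107/ 452880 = -27.34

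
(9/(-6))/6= -1/4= -0.25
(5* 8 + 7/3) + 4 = 139/3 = 46.33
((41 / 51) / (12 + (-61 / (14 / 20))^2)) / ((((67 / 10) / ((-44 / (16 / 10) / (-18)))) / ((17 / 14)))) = 78925 / 2696770368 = 0.00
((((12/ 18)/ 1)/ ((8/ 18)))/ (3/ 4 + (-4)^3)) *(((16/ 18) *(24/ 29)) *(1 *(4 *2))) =-1024/ 7337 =-0.14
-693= -693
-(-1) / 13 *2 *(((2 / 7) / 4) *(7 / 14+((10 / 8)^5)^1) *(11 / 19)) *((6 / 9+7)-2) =680119 / 5311488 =0.13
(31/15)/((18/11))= 341/270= 1.26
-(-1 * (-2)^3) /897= -0.01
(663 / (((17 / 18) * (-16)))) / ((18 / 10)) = -195 / 8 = -24.38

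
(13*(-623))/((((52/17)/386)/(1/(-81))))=2044063/162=12617.67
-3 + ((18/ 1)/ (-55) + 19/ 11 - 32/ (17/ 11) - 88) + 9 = -8611/ 85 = -101.31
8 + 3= 11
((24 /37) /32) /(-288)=-1 /14208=-0.00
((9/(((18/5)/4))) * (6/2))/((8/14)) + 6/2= 111/2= 55.50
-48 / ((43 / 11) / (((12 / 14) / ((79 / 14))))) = -6336 / 3397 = -1.87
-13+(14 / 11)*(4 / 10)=-687 / 55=-12.49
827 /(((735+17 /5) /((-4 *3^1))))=-12405 /923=-13.44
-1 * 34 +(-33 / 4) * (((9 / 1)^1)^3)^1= -6048.25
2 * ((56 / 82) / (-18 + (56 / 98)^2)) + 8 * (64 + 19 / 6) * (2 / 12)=14296570 / 159777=89.48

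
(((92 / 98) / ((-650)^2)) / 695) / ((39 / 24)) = 92 / 46761771875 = 0.00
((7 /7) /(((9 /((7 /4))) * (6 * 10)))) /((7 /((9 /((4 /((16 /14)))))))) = 1 /840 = 0.00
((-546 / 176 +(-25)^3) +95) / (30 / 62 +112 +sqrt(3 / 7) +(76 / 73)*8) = -1973327348557789 / 15347602714400 +7000192481297*sqrt(21) / 46042808143200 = -127.88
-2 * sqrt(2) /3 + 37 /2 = 17.56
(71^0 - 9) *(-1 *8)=64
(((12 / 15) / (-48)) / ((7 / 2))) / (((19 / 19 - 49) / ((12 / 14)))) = 0.00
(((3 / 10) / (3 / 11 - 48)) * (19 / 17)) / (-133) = 11 / 208250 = 0.00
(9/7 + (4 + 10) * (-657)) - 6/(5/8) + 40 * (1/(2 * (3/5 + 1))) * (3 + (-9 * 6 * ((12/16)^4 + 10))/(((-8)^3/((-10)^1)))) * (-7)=-19535410581/2293760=-8516.76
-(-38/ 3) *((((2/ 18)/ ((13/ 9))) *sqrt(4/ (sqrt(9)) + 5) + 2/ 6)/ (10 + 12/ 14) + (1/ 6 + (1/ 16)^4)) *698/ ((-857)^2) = 2443 *sqrt(57)/ 85930533 + 85776871/ 36099637248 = 0.00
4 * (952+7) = 3836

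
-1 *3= -3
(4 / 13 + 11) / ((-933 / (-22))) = 1078 / 4043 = 0.27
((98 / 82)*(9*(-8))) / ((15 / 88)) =-103488 / 205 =-504.82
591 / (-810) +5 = 1153 / 270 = 4.27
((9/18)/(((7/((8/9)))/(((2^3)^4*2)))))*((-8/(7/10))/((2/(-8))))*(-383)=-4016046080/441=-9106680.45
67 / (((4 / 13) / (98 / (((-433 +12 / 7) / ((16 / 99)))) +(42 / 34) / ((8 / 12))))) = 395.48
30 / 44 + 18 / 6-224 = -4847 / 22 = -220.32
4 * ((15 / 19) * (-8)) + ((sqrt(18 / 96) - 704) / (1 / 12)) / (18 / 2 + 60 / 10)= -55904 / 95 + sqrt(3) / 5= -588.12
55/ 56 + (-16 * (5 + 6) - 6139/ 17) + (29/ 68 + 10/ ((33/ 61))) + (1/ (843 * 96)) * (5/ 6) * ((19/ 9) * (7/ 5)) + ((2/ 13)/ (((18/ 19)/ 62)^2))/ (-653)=-25165988627868703/ 48561125925312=-518.23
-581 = -581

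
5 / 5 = 1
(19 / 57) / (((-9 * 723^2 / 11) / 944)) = -10384 / 14113683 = -0.00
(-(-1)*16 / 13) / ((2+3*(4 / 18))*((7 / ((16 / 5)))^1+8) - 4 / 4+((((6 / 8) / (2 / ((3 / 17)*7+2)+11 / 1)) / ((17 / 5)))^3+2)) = 48616706110464 / 1112613846658223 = 0.04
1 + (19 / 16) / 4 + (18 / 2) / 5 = 991 / 320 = 3.10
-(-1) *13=13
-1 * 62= -62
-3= -3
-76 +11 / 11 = -75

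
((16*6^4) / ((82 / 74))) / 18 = 42624 / 41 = 1039.61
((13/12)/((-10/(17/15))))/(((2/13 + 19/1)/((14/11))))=-0.01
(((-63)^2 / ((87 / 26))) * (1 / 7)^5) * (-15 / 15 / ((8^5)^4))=-351 / 5734055103162153435136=-0.00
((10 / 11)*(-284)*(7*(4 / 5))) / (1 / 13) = -206752 / 11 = -18795.64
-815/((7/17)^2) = -235535/49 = -4806.84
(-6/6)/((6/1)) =-1/6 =-0.17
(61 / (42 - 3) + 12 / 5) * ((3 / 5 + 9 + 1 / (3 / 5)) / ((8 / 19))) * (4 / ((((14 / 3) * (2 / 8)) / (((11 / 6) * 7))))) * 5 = 2100241 / 90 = 23336.01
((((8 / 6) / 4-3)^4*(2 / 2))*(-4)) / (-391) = 16384 / 31671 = 0.52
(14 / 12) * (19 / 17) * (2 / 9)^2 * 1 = 266 / 4131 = 0.06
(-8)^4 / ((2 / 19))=38912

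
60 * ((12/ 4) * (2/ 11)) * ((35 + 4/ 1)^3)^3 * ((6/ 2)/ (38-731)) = -25047403339051080/ 847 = -29571904768655.35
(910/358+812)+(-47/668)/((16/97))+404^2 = 313814543235/1913152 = 164030.12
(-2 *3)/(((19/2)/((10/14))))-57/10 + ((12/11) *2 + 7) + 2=73599/14630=5.03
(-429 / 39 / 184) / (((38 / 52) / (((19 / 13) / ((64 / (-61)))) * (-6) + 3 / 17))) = -663927 / 950912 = -0.70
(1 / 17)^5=1 / 1419857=0.00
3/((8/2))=3/4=0.75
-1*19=-19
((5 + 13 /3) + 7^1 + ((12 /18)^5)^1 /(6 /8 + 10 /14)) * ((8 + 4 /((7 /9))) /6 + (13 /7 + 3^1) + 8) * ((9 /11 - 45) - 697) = -5474739500 /29889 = -183169.04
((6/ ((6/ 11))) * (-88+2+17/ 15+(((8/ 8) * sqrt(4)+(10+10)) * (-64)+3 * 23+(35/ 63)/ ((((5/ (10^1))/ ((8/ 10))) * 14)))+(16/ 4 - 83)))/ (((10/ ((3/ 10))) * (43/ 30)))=-5207213/ 15050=-345.99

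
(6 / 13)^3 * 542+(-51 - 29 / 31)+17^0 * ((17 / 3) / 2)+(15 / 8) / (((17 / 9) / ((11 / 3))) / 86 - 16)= 150905586877 / 37097338044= 4.07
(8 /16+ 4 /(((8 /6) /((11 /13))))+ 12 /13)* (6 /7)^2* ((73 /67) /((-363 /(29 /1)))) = -1308306 /5164159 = -0.25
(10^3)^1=1000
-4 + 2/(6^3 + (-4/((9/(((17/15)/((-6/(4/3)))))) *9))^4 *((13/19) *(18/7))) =-91067109316103846707/22819600478270923708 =-3.99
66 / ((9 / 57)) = 418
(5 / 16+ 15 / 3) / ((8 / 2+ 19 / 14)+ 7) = 595 / 1384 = 0.43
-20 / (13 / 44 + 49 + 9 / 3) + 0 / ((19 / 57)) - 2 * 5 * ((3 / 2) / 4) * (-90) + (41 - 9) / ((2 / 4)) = 1845943 / 4602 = 401.12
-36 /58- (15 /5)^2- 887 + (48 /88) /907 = -259421780 /289333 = -896.62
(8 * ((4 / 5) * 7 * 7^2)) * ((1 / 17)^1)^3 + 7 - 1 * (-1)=207496 / 24565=8.45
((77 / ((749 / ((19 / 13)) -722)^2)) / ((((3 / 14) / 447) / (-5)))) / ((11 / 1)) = -26356610 / 15848361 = -1.66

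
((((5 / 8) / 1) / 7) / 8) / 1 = 5 / 448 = 0.01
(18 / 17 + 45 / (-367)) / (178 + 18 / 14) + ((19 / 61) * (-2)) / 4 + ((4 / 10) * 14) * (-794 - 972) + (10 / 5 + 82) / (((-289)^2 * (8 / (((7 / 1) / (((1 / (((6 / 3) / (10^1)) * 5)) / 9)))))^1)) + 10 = -4636720696847137 / 469315941377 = -9879.74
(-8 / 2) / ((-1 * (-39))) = -4 / 39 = -0.10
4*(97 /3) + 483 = 1837 /3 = 612.33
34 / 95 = 0.36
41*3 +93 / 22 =2799 / 22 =127.23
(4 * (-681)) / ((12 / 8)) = -1816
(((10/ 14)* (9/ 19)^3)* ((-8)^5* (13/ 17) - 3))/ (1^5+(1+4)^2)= -1552897575/ 21221746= -73.17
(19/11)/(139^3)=19/29541809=0.00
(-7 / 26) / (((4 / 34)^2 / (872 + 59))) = -1883413 / 104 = -18109.74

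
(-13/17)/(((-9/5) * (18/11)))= 715/2754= 0.26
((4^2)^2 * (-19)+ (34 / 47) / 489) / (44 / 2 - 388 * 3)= 55894639 / 13123293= 4.26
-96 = -96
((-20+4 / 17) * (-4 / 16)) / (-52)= -21 / 221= -0.10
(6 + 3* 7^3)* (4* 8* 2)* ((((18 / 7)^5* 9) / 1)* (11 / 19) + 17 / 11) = 38906169.60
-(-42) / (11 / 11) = 42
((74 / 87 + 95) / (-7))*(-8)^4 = -34156544 / 609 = -56086.28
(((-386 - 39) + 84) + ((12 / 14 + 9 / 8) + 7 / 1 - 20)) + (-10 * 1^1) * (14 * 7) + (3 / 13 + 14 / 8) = -968267 / 728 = -1330.04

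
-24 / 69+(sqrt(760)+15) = 337 / 23+2 *sqrt(190) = 42.22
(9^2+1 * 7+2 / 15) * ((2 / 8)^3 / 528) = 661 / 253440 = 0.00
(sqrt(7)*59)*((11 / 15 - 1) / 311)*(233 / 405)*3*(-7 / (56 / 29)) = 398663*sqrt(7) / 1259550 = 0.84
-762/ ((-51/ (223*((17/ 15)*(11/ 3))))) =623062/ 45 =13845.82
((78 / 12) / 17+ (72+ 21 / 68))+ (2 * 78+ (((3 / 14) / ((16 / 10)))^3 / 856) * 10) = 2337740066971 / 10222256128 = 228.69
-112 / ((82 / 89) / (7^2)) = -244216 / 41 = -5956.49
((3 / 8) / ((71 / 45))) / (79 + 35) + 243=243.00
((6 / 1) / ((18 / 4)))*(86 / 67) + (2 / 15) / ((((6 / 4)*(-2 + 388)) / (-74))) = 985964 / 581895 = 1.69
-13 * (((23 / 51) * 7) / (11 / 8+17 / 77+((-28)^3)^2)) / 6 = -0.00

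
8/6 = 4/3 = 1.33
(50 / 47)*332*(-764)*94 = -25364800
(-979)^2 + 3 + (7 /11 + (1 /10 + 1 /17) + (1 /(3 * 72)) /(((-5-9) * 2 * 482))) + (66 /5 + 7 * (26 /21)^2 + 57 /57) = 373207868168959 /389378880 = 958469.73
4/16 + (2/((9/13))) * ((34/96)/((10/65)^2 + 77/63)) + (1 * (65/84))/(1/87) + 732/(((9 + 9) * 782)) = 68.44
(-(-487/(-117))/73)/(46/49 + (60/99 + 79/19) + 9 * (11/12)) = -19949468/4881691113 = -0.00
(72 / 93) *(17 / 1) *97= 1276.65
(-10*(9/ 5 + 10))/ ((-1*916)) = 59/ 458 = 0.13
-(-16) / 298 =8 / 149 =0.05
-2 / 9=-0.22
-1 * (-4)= 4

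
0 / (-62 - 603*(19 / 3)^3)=0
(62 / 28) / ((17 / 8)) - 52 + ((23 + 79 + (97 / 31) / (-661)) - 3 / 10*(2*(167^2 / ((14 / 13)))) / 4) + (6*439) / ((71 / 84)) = -4966849899027 / 6925138360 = -717.22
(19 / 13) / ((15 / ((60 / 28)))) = 19 / 91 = 0.21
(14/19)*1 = 14/19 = 0.74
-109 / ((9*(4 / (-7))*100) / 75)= 763 / 48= 15.90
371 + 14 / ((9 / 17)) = 3577 / 9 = 397.44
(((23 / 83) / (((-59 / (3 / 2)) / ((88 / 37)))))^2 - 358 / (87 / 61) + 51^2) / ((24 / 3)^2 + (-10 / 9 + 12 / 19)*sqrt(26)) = 15685826649203057097*sqrt(26) / 56931083055091015804 + 523370996490482490456 / 14232770763772753951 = 38.18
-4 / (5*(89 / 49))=-196 / 445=-0.44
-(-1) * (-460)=-460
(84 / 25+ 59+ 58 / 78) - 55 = 7901 / 975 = 8.10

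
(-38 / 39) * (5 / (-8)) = 0.61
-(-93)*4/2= 186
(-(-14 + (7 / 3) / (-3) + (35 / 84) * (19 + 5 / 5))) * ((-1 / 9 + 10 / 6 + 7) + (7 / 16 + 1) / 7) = 56.46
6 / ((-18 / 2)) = -2 / 3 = -0.67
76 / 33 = 2.30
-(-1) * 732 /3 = 244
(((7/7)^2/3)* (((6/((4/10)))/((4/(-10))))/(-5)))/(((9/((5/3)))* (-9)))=-25/486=-0.05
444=444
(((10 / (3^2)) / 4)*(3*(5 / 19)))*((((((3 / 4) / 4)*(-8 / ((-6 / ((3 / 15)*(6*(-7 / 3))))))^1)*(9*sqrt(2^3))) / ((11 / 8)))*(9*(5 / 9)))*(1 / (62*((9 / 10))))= -3500*sqrt(2) / 19437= -0.25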